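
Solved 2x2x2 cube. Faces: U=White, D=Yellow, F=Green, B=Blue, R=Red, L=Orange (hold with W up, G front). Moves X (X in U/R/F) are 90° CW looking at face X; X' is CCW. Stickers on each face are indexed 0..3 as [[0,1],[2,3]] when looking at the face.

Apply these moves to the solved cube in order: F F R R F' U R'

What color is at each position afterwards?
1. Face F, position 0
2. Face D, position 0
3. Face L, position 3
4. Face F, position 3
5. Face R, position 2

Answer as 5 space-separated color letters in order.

Answer: W R Y W G

Derivation:
After move 1 (F): F=GGGG U=WWOO R=WRWR D=RRYY L=OYOY
After move 2 (F): F=GGGG U=WWYY R=OROR D=WWYY L=OROR
After move 3 (R): R=OORR U=WGYG F=GWGY D=WBYB B=YBWB
After move 4 (R): R=RORO U=WWYY F=GBGB D=WWYY B=GBGB
After move 5 (F'): F=BBGG U=WWRR R=WOWO D=RRYY L=OYOY
After move 6 (U): U=RWRW F=WOGG R=GBWO B=OYGB L=BBOY
After move 7 (R'): R=BOGW U=RGRO F=WWGW D=ROYG B=YYRB
Query 1: F[0] = W
Query 2: D[0] = R
Query 3: L[3] = Y
Query 4: F[3] = W
Query 5: R[2] = G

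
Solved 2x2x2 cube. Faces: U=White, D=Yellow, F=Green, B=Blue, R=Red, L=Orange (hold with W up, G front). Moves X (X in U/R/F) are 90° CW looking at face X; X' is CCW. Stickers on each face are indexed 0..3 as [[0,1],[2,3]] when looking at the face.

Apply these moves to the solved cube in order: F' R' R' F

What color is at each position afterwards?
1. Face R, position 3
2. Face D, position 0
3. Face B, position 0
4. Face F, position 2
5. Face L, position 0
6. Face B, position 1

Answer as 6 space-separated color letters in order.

After move 1 (F'): F=GGGG U=WWRR R=YRYR D=OOYY L=OWOW
After move 2 (R'): R=RRYY U=WBRB F=GWGR D=OGYG B=YBOB
After move 3 (R'): R=RYRY U=WORY F=GBGB D=OWYR B=GBGB
After move 4 (F): F=GGBB U=WOWW R=RYYY D=RRYR L=OOOW
Query 1: R[3] = Y
Query 2: D[0] = R
Query 3: B[0] = G
Query 4: F[2] = B
Query 5: L[0] = O
Query 6: B[1] = B

Answer: Y R G B O B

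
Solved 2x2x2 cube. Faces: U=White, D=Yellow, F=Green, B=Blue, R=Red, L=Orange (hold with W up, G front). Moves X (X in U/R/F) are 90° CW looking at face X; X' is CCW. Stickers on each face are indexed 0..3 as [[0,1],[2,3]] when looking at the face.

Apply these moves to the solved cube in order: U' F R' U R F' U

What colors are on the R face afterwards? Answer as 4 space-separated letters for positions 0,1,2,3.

Answer: B Y R R

Derivation:
After move 1 (U'): U=WWWW F=OOGG R=GGRR B=RRBB L=BBOO
After move 2 (F): F=GOGO U=WWOB R=WGWR D=RGYY L=BYOY
After move 3 (R'): R=GRWW U=WBOR F=GWGB D=ROYO B=YRGB
After move 4 (U): U=OWRB F=GRGB R=YRWW B=BYGB L=GWOY
After move 5 (R): R=WYWR U=ORRB F=GOGO D=RGYB B=BYWB
After move 6 (F'): F=OOGG U=ORWW R=GYRR D=WYYB L=GBOR
After move 7 (U): U=WOWR F=GYGG R=BYRR B=GBWB L=OOOR
Query: R face = BYRR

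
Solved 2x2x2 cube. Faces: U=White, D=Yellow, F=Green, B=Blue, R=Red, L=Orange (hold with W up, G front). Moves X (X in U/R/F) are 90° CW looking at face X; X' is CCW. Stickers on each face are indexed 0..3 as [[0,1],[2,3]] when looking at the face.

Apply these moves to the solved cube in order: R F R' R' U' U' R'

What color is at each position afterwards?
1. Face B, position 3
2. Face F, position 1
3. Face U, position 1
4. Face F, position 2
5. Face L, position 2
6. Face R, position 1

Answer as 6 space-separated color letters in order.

Answer: B O G Y O W

Derivation:
After move 1 (R): R=RRRR U=WGWG F=GYGY D=YBYB B=WBWB
After move 2 (F): F=GGYY U=WGOO R=WRGR D=RRYB L=OYOB
After move 3 (R'): R=RRWG U=WWOW F=GGYO D=RGYY B=BBRB
After move 4 (R'): R=RGRW U=WROB F=GWYW D=RGYO B=YBGB
After move 5 (U'): U=RBWO F=OYYW R=GWRW B=RGGB L=YBOB
After move 6 (U'): U=BORW F=YBYW R=OYRW B=GWGB L=RGOB
After move 7 (R'): R=YWOR U=BGRG F=YOYW D=RBYW B=OWGB
Query 1: B[3] = B
Query 2: F[1] = O
Query 3: U[1] = G
Query 4: F[2] = Y
Query 5: L[2] = O
Query 6: R[1] = W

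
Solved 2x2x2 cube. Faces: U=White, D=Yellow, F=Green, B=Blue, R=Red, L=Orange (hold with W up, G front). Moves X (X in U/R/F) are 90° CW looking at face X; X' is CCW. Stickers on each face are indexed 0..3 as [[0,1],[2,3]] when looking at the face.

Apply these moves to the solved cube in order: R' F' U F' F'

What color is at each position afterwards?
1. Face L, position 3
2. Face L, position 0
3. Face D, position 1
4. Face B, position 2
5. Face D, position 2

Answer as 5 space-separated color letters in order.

Answer: Y W R Y Y

Derivation:
After move 1 (R'): R=RRRR U=WBWB F=GWGW D=YGYG B=YBYB
After move 2 (F'): F=WWGG U=WBRR R=GRYR D=OOYG L=OBOW
After move 3 (U): U=RWRB F=GRGG R=YBYR B=OBYB L=WWOW
After move 4 (F'): F=RGGG U=RWYY R=OBOR D=WWYG L=WBOR
After move 5 (F'): F=GGRG U=RWOO R=WBWR D=BRYG L=WYOY
Query 1: L[3] = Y
Query 2: L[0] = W
Query 3: D[1] = R
Query 4: B[2] = Y
Query 5: D[2] = Y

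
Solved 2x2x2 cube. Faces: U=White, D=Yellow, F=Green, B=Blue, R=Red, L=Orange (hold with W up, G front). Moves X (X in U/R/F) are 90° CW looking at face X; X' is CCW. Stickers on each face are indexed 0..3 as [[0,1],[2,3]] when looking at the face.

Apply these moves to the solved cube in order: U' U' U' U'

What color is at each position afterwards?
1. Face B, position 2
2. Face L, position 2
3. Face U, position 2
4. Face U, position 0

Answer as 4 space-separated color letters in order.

After move 1 (U'): U=WWWW F=OOGG R=GGRR B=RRBB L=BBOO
After move 2 (U'): U=WWWW F=BBGG R=OORR B=GGBB L=RROO
After move 3 (U'): U=WWWW F=RRGG R=BBRR B=OOBB L=GGOO
After move 4 (U'): U=WWWW F=GGGG R=RRRR B=BBBB L=OOOO
Query 1: B[2] = B
Query 2: L[2] = O
Query 3: U[2] = W
Query 4: U[0] = W

Answer: B O W W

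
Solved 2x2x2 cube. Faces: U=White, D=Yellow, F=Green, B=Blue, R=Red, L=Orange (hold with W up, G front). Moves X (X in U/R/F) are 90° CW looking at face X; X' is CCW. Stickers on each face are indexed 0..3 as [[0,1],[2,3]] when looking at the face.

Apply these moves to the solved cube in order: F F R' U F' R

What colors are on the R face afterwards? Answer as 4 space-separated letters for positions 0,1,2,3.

Answer: W G O B

Derivation:
After move 1 (F): F=GGGG U=WWOO R=WRWR D=RRYY L=OYOY
After move 2 (F): F=GGGG U=WWYY R=OROR D=WWYY L=OROR
After move 3 (R'): R=RROO U=WBYB F=GWGY D=WGYG B=YBWB
After move 4 (U): U=YWBB F=RRGY R=YBOO B=ORWB L=GWOR
After move 5 (F'): F=RYRG U=YWYO R=GBWO D=WRYG L=GBOB
After move 6 (R): R=WGOB U=YYYG F=RRRG D=WWYO B=ORWB
Query: R face = WGOB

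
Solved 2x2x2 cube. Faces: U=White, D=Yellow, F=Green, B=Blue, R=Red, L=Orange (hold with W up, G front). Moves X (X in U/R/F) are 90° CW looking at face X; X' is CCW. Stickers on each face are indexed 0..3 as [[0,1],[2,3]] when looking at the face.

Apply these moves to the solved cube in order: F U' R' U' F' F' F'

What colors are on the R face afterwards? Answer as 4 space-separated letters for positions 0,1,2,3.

Answer: W O W W

Derivation:
After move 1 (F): F=GGGG U=WWOO R=WRWR D=RRYY L=OYOY
After move 2 (U'): U=WOWO F=OYGG R=GGWR B=WRBB L=BBOY
After move 3 (R'): R=GRGW U=WBWW F=OOGO D=RYYG B=YRRB
After move 4 (U'): U=BWWW F=BBGO R=OOGW B=GRRB L=YROY
After move 5 (F'): F=BOBG U=BWOG R=YORW D=RYYG L=YWOW
After move 6 (F'): F=OGBB U=BWYR R=YORW D=WWYG L=YGOO
After move 7 (F'): F=GBOB U=BWYR R=WOWW D=GOYG L=YROY
Query: R face = WOWW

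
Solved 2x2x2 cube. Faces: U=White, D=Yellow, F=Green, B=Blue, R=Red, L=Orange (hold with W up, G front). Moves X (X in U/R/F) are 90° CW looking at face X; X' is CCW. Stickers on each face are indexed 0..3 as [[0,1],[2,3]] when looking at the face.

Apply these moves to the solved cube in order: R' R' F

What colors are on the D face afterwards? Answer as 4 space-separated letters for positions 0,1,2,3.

After move 1 (R'): R=RRRR U=WBWB F=GWGW D=YGYG B=YBYB
After move 2 (R'): R=RRRR U=WYWY F=GBGB D=YWYW B=GBGB
After move 3 (F): F=GGBB U=WYOO R=WRYR D=RRYW L=OYOW
Query: D face = RRYW

Answer: R R Y W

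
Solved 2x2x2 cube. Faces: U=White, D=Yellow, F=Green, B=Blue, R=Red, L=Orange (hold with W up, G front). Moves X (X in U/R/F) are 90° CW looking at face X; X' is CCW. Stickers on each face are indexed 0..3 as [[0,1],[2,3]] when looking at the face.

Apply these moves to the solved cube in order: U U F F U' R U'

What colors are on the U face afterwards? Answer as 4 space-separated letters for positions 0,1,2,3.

After move 1 (U): U=WWWW F=RRGG R=BBRR B=OOBB L=GGOO
After move 2 (U): U=WWWW F=BBGG R=OORR B=GGBB L=RROO
After move 3 (F): F=GBGB U=WWOR R=WOWR D=ROYY L=RYOY
After move 4 (F): F=GGBB U=WWYY R=OORR D=WWYY L=RROO
After move 5 (U'): U=WYWY F=RRBB R=GGRR B=OOBB L=GGOO
After move 6 (R): R=RGRG U=WRWB F=RWBY D=WBYO B=YOYB
After move 7 (U'): U=RBWW F=GGBY R=RWRG B=RGYB L=YOOO
Query: U face = RBWW

Answer: R B W W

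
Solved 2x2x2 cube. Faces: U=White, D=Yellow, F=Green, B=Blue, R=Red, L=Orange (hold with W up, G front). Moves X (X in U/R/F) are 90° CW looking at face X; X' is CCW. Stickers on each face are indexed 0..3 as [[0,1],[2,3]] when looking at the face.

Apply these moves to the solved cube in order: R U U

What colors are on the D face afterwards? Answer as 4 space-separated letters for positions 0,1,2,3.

After move 1 (R): R=RRRR U=WGWG F=GYGY D=YBYB B=WBWB
After move 2 (U): U=WWGG F=RRGY R=WBRR B=OOWB L=GYOO
After move 3 (U): U=GWGW F=WBGY R=OORR B=GYWB L=RROO
Query: D face = YBYB

Answer: Y B Y B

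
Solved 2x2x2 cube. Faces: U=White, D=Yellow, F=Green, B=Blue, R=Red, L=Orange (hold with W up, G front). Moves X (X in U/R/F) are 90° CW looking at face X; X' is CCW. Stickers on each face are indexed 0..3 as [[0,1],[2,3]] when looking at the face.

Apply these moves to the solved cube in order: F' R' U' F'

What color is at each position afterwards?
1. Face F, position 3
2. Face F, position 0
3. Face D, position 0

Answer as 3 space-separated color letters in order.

Answer: G W B

Derivation:
After move 1 (F'): F=GGGG U=WWRR R=YRYR D=OOYY L=OWOW
After move 2 (R'): R=RRYY U=WBRB F=GWGR D=OGYG B=YBOB
After move 3 (U'): U=BBWR F=OWGR R=GWYY B=RROB L=YBOW
After move 4 (F'): F=WROG U=BBGY R=GWOY D=BWYG L=YROW
Query 1: F[3] = G
Query 2: F[0] = W
Query 3: D[0] = B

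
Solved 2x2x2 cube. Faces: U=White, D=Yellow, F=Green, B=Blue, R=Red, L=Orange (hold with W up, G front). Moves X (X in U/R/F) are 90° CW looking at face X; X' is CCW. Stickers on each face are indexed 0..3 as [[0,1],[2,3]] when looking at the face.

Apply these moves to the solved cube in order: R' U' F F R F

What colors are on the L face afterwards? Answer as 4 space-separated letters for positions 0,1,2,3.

Answer: Y W O Y

Derivation:
After move 1 (R'): R=RRRR U=WBWB F=GWGW D=YGYG B=YBYB
After move 2 (U'): U=BBWW F=OOGW R=GWRR B=RRYB L=YBOO
After move 3 (F): F=GOWO U=BBOB R=WWWR D=RGYG L=YYOG
After move 4 (F): F=WGOO U=BBGY R=OWBR D=WWYG L=YROG
After move 5 (R): R=BORW U=BGGO F=WWOG D=WYYR B=YRBB
After move 6 (F): F=OWGW U=BGGR R=GOOW D=RBYR L=YWOY
Query: L face = YWOY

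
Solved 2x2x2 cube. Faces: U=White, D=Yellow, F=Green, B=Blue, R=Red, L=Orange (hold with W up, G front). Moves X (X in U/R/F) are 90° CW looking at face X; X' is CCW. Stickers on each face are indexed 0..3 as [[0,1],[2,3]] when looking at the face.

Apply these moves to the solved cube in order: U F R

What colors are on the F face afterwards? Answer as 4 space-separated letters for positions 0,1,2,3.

After move 1 (U): U=WWWW F=RRGG R=BBRR B=OOBB L=GGOO
After move 2 (F): F=GRGR U=WWOG R=WBWR D=RBYY L=GYOY
After move 3 (R): R=WWRB U=WROR F=GBGY D=RBYO B=GOWB
Query: F face = GBGY

Answer: G B G Y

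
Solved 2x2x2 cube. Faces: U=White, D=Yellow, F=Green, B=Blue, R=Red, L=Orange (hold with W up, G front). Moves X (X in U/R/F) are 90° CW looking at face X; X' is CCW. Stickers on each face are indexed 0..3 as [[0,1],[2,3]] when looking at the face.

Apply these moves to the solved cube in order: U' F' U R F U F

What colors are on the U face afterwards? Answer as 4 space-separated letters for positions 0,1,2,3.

Answer: W G B Y

Derivation:
After move 1 (U'): U=WWWW F=OOGG R=GGRR B=RRBB L=BBOO
After move 2 (F'): F=OGOG U=WWGR R=YGYR D=BOYY L=BWOW
After move 3 (U): U=GWRW F=YGOG R=RRYR B=BWBB L=OGOW
After move 4 (R): R=YRRR U=GGRG F=YOOY D=BBYB B=WWWB
After move 5 (F): F=OYYO U=GGWG R=RRGR D=RYYB L=OBOB
After move 6 (U): U=WGGG F=RRYO R=WWGR B=OBWB L=OYOB
After move 7 (F): F=YROR U=WGBY R=GWGR D=GWYB L=OROY
Query: U face = WGBY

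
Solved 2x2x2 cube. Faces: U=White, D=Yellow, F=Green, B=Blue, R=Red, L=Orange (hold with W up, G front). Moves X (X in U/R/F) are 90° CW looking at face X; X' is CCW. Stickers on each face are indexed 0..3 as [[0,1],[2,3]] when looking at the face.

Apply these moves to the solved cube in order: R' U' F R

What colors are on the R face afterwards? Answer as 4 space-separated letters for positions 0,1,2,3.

After move 1 (R'): R=RRRR U=WBWB F=GWGW D=YGYG B=YBYB
After move 2 (U'): U=BBWW F=OOGW R=GWRR B=RRYB L=YBOO
After move 3 (F): F=GOWO U=BBOB R=WWWR D=RGYG L=YYOG
After move 4 (R): R=WWRW U=BOOO F=GGWG D=RYYR B=BRBB
Query: R face = WWRW

Answer: W W R W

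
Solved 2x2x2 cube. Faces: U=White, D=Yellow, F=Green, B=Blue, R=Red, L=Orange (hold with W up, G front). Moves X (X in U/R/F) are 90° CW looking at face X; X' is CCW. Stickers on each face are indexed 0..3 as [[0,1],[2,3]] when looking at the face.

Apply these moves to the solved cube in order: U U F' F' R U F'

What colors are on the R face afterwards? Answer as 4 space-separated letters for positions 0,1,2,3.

Answer: B G W O

Derivation:
After move 1 (U): U=WWWW F=RRGG R=BBRR B=OOBB L=GGOO
After move 2 (U): U=WWWW F=BBGG R=OORR B=GGBB L=RROO
After move 3 (F'): F=BGBG U=WWOR R=YOYR D=ROYY L=RWOW
After move 4 (F'): F=GGBB U=WWYY R=OORR D=WWYY L=RROO
After move 5 (R): R=RORO U=WGYB F=GWBY D=WBYG B=YGWB
After move 6 (U): U=YWBG F=ROBY R=YGRO B=RRWB L=GWOO
After move 7 (F'): F=OYRB U=YWYR R=BGWO D=WOYG L=GGOB
Query: R face = BGWO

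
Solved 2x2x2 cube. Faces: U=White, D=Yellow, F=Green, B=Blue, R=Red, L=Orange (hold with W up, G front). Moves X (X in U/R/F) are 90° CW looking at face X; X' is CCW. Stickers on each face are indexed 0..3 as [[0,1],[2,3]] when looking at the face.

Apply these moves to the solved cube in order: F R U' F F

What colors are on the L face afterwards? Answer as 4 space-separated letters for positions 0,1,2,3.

After move 1 (F): F=GGGG U=WWOO R=WRWR D=RRYY L=OYOY
After move 2 (R): R=WWRR U=WGOG F=GRGY D=RBYB B=OBWB
After move 3 (U'): U=GGWO F=OYGY R=GRRR B=WWWB L=OBOY
After move 4 (F): F=GOYY U=GGYB R=WROR D=RGYB L=OROB
After move 5 (F): F=YGYO U=GGBR R=YRBR D=OWYB L=OROG
Query: L face = OROG

Answer: O R O G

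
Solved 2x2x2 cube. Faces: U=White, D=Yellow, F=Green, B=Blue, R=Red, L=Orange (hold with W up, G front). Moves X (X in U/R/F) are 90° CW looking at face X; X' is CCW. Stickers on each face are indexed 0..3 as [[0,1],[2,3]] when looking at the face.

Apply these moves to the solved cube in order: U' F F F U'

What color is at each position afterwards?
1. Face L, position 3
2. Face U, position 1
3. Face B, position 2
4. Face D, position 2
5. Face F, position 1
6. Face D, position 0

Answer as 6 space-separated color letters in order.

Answer: W R B Y W B

Derivation:
After move 1 (U'): U=WWWW F=OOGG R=GGRR B=RRBB L=BBOO
After move 2 (F): F=GOGO U=WWOB R=WGWR D=RGYY L=BYOY
After move 3 (F): F=GGOO U=WWYY R=OGBR D=WWYY L=BROG
After move 4 (F): F=OGOG U=WWGR R=YGYR D=BOYY L=BWOW
After move 5 (U'): U=WRWG F=BWOG R=OGYR B=YGBB L=RROW
Query 1: L[3] = W
Query 2: U[1] = R
Query 3: B[2] = B
Query 4: D[2] = Y
Query 5: F[1] = W
Query 6: D[0] = B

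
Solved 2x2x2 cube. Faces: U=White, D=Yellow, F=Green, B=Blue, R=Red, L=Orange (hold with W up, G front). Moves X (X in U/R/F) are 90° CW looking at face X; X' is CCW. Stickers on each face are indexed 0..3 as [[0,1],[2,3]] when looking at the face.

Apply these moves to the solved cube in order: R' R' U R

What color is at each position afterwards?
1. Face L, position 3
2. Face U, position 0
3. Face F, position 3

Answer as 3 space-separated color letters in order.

Answer: O W W

Derivation:
After move 1 (R'): R=RRRR U=WBWB F=GWGW D=YGYG B=YBYB
After move 2 (R'): R=RRRR U=WYWY F=GBGB D=YWYW B=GBGB
After move 3 (U): U=WWYY F=RRGB R=GBRR B=OOGB L=GBOO
After move 4 (R): R=RGRB U=WRYB F=RWGW D=YGYO B=YOWB
Query 1: L[3] = O
Query 2: U[0] = W
Query 3: F[3] = W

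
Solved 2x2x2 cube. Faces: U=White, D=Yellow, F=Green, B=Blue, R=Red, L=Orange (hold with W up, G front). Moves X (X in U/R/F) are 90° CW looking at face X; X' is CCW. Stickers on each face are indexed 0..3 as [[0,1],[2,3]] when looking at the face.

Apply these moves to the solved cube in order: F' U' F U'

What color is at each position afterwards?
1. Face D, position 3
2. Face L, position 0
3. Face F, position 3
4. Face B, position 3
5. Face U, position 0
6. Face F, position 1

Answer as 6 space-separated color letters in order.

Answer: Y Y W B R O

Derivation:
After move 1 (F'): F=GGGG U=WWRR R=YRYR D=OOYY L=OWOW
After move 2 (U'): U=WRWR F=OWGG R=GGYR B=YRBB L=BBOW
After move 3 (F): F=GOGW U=WRWB R=WGRR D=YGYY L=BOOO
After move 4 (U'): U=RBWW F=BOGW R=GORR B=WGBB L=YROO
Query 1: D[3] = Y
Query 2: L[0] = Y
Query 3: F[3] = W
Query 4: B[3] = B
Query 5: U[0] = R
Query 6: F[1] = O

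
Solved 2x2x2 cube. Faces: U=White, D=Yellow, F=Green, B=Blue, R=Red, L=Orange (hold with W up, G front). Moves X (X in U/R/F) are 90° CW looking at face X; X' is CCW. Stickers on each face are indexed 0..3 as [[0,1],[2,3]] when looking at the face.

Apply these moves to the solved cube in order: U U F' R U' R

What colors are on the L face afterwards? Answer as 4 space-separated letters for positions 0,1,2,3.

After move 1 (U): U=WWWW F=RRGG R=BBRR B=OOBB L=GGOO
After move 2 (U): U=WWWW F=BBGG R=OORR B=GGBB L=RROO
After move 3 (F'): F=BGBG U=WWOR R=YOYR D=ROYY L=RWOW
After move 4 (R): R=YYRO U=WGOG F=BOBY D=RBYG B=RGWB
After move 5 (U'): U=GGWO F=RWBY R=BORO B=YYWB L=RGOW
After move 6 (R): R=RBOO U=GWWY F=RBBG D=RWYY B=OYGB
Query: L face = RGOW

Answer: R G O W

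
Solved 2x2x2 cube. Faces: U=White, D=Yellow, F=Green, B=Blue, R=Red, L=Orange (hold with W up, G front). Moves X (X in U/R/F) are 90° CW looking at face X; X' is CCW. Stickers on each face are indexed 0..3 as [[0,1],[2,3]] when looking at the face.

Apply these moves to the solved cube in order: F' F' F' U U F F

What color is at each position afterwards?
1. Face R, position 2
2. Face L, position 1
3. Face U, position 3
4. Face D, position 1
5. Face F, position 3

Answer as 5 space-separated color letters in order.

Answer: R W R W B

Derivation:
After move 1 (F'): F=GGGG U=WWRR R=YRYR D=OOYY L=OWOW
After move 2 (F'): F=GGGG U=WWYY R=OROR D=WWYY L=OROR
After move 3 (F'): F=GGGG U=WWOO R=WRWR D=RRYY L=OYOY
After move 4 (U): U=OWOW F=WRGG R=BBWR B=OYBB L=GGOY
After move 5 (U): U=OOWW F=BBGG R=OYWR B=GGBB L=WROY
After move 6 (F): F=GBGB U=OOYR R=WYWR D=WOYY L=WROR
After move 7 (F): F=GGBB U=OORR R=YYRR D=WWYY L=WWOO
Query 1: R[2] = R
Query 2: L[1] = W
Query 3: U[3] = R
Query 4: D[1] = W
Query 5: F[3] = B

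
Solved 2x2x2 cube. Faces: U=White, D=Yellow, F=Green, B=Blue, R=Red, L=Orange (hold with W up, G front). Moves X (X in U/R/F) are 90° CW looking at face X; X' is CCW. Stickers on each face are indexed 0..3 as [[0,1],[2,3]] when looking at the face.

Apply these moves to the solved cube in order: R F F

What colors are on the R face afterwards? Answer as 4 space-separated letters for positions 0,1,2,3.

After move 1 (R): R=RRRR U=WGWG F=GYGY D=YBYB B=WBWB
After move 2 (F): F=GGYY U=WGOO R=WRGR D=RRYB L=OYOB
After move 3 (F): F=YGYG U=WGBY R=OROR D=GWYB L=OROR
Query: R face = OROR

Answer: O R O R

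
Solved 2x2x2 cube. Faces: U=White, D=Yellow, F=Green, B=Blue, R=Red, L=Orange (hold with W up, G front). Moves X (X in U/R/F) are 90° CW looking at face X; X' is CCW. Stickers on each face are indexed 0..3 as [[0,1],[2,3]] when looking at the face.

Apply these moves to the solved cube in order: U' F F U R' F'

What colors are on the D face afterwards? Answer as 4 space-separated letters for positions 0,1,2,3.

Answer: G G Y O

Derivation:
After move 1 (U'): U=WWWW F=OOGG R=GGRR B=RRBB L=BBOO
After move 2 (F): F=GOGO U=WWOB R=WGWR D=RGYY L=BYOY
After move 3 (F): F=GGOO U=WWYY R=OGBR D=WWYY L=BROG
After move 4 (U): U=YWYW F=OGOO R=RRBR B=BRBB L=GGOG
After move 5 (R'): R=RRRB U=YBYB F=OWOW D=WGYO B=YRWB
After move 6 (F'): F=WWOO U=YBRR R=GRWB D=GGYO L=GBOY
Query: D face = GGYO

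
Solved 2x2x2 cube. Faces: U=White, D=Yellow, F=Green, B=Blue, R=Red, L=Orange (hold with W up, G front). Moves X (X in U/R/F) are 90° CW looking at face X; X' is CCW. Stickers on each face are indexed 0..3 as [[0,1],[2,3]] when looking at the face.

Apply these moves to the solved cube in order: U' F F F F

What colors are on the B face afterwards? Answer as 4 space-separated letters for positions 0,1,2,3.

Answer: R R B B

Derivation:
After move 1 (U'): U=WWWW F=OOGG R=GGRR B=RRBB L=BBOO
After move 2 (F): F=GOGO U=WWOB R=WGWR D=RGYY L=BYOY
After move 3 (F): F=GGOO U=WWYY R=OGBR D=WWYY L=BROG
After move 4 (F): F=OGOG U=WWGR R=YGYR D=BOYY L=BWOW
After move 5 (F): F=OOGG U=WWWW R=GGRR D=YYYY L=BBOO
Query: B face = RRBB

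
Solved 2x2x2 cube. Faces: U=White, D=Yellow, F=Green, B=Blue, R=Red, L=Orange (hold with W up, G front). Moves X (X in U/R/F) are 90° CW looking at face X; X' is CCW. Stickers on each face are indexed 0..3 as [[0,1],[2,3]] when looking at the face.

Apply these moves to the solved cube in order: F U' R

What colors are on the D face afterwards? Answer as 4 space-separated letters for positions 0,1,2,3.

Answer: R B Y W

Derivation:
After move 1 (F): F=GGGG U=WWOO R=WRWR D=RRYY L=OYOY
After move 2 (U'): U=WOWO F=OYGG R=GGWR B=WRBB L=BBOY
After move 3 (R): R=WGRG U=WYWG F=ORGY D=RBYW B=OROB
Query: D face = RBYW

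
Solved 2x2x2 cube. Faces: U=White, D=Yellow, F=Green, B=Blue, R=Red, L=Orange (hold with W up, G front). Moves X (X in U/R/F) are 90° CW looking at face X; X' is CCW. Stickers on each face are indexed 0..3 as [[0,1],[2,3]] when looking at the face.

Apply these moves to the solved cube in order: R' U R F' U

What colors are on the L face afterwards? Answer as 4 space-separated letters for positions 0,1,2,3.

After move 1 (R'): R=RRRR U=WBWB F=GWGW D=YGYG B=YBYB
After move 2 (U): U=WWBB F=RRGW R=YBRR B=OOYB L=GWOO
After move 3 (R): R=RYRB U=WRBW F=RGGG D=YYYO B=BOWB
After move 4 (F'): F=GGRG U=WRRR R=YYYB D=WOYO L=GWOB
After move 5 (U): U=RWRR F=YYRG R=BOYB B=GWWB L=GGOB
Query: L face = GGOB

Answer: G G O B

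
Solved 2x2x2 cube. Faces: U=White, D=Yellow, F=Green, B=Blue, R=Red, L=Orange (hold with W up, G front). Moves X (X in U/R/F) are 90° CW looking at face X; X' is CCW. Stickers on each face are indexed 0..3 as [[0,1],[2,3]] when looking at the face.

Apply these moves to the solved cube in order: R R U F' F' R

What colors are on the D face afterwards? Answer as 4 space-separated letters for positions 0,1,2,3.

Answer: Y G Y O

Derivation:
After move 1 (R): R=RRRR U=WGWG F=GYGY D=YBYB B=WBWB
After move 2 (R): R=RRRR U=WYWY F=GBGB D=YWYW B=GBGB
After move 3 (U): U=WWYY F=RRGB R=GBRR B=OOGB L=GBOO
After move 4 (F'): F=RBRG U=WWGR R=WBYR D=BOYW L=GYOY
After move 5 (F'): F=BGRR U=WWWY R=OBBR D=YYYW L=GROG
After move 6 (R): R=BORB U=WGWR F=BYRW D=YGYO B=YOWB
Query: D face = YGYO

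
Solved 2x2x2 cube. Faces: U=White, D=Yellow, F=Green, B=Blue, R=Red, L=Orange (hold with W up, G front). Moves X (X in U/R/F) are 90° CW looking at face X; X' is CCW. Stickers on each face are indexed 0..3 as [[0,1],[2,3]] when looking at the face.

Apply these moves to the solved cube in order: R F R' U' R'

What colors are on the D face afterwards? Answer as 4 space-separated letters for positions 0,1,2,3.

After move 1 (R): R=RRRR U=WGWG F=GYGY D=YBYB B=WBWB
After move 2 (F): F=GGYY U=WGOO R=WRGR D=RRYB L=OYOB
After move 3 (R'): R=RRWG U=WWOW F=GGYO D=RGYY B=BBRB
After move 4 (U'): U=WWWO F=OYYO R=GGWG B=RRRB L=BBOB
After move 5 (R'): R=GGGW U=WRWR F=OWYO D=RYYO B=YRGB
Query: D face = RYYO

Answer: R Y Y O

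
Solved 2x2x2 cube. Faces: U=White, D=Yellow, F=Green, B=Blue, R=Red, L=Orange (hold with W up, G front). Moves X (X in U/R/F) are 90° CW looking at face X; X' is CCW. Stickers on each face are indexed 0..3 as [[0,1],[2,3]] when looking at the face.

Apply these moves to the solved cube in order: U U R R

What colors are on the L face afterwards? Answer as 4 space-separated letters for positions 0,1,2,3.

Answer: R R O O

Derivation:
After move 1 (U): U=WWWW F=RRGG R=BBRR B=OOBB L=GGOO
After move 2 (U): U=WWWW F=BBGG R=OORR B=GGBB L=RROO
After move 3 (R): R=RORO U=WBWG F=BYGY D=YBYG B=WGWB
After move 4 (R): R=RROO U=WYWY F=BBGG D=YWYW B=GGBB
Query: L face = RROO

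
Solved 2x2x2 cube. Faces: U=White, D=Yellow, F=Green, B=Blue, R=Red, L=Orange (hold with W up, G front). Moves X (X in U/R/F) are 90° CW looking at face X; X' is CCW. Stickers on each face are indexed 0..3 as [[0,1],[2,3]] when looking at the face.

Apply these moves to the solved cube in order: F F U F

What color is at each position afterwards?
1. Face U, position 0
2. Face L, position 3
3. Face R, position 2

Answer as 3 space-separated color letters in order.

Answer: Y W W

Derivation:
After move 1 (F): F=GGGG U=WWOO R=WRWR D=RRYY L=OYOY
After move 2 (F): F=GGGG U=WWYY R=OROR D=WWYY L=OROR
After move 3 (U): U=YWYW F=ORGG R=BBOR B=ORBB L=GGOR
After move 4 (F): F=GOGR U=YWRG R=YBWR D=OBYY L=GWOW
Query 1: U[0] = Y
Query 2: L[3] = W
Query 3: R[2] = W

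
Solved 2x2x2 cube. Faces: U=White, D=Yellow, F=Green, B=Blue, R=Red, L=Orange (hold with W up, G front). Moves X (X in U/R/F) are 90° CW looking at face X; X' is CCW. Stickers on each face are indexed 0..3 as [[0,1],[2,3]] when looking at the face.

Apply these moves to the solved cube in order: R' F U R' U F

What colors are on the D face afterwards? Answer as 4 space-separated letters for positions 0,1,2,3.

Answer: Y G Y W

Derivation:
After move 1 (R'): R=RRRR U=WBWB F=GWGW D=YGYG B=YBYB
After move 2 (F): F=GGWW U=WBOO R=WRBR D=RRYG L=OYOG
After move 3 (U): U=OWOB F=WRWW R=YBBR B=OYYB L=GGOG
After move 4 (R'): R=BRYB U=OYOO F=WWWB D=RRYW B=GYRB
After move 5 (U): U=OOOY F=BRWB R=GYYB B=GGRB L=WWOG
After move 6 (F): F=WBBR U=OOGW R=OYYB D=YGYW L=WROR
Query: D face = YGYW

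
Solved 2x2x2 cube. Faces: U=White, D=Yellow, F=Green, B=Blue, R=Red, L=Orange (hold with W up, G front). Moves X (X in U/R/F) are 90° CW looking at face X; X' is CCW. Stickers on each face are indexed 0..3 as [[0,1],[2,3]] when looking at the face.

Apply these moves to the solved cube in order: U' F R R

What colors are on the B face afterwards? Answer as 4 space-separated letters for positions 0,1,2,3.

After move 1 (U'): U=WWWW F=OOGG R=GGRR B=RRBB L=BBOO
After move 2 (F): F=GOGO U=WWOB R=WGWR D=RGYY L=BYOY
After move 3 (R): R=WWRG U=WOOO F=GGGY D=RBYR B=BRWB
After move 4 (R): R=RWGW U=WGOY F=GBGR D=RWYB B=OROB
Query: B face = OROB

Answer: O R O B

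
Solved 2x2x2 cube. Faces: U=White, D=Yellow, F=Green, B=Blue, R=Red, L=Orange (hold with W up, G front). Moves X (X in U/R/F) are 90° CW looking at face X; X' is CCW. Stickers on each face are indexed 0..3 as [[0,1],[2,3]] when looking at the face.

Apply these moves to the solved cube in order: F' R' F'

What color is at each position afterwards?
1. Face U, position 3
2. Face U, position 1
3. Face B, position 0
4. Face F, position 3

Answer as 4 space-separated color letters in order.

Answer: Y B Y G

Derivation:
After move 1 (F'): F=GGGG U=WWRR R=YRYR D=OOYY L=OWOW
After move 2 (R'): R=RRYY U=WBRB F=GWGR D=OGYG B=YBOB
After move 3 (F'): F=WRGG U=WBRY R=GROY D=WWYG L=OBOR
Query 1: U[3] = Y
Query 2: U[1] = B
Query 3: B[0] = Y
Query 4: F[3] = G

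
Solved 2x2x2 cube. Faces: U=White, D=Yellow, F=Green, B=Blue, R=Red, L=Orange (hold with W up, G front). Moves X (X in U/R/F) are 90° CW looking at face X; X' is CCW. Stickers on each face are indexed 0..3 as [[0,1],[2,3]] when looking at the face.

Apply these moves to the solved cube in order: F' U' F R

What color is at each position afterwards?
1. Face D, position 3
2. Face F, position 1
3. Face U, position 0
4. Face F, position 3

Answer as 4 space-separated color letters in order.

Answer: Y G W Y

Derivation:
After move 1 (F'): F=GGGG U=WWRR R=YRYR D=OOYY L=OWOW
After move 2 (U'): U=WRWR F=OWGG R=GGYR B=YRBB L=BBOW
After move 3 (F): F=GOGW U=WRWB R=WGRR D=YGYY L=BOOO
After move 4 (R): R=RWRG U=WOWW F=GGGY D=YBYY B=BRRB
Query 1: D[3] = Y
Query 2: F[1] = G
Query 3: U[0] = W
Query 4: F[3] = Y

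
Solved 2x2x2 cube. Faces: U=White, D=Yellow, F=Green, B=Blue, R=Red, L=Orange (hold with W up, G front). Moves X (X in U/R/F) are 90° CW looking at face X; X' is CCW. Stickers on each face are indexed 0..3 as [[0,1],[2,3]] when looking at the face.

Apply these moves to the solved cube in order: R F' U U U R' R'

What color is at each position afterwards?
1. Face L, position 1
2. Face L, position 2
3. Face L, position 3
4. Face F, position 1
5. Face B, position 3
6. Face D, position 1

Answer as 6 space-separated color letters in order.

Answer: B O W W B R

Derivation:
After move 1 (R): R=RRRR U=WGWG F=GYGY D=YBYB B=WBWB
After move 2 (F'): F=YYGG U=WGRR R=BRYR D=OOYB L=OGOW
After move 3 (U): U=RWRG F=BRGG R=WBYR B=OGWB L=YYOW
After move 4 (U): U=RRGW F=WBGG R=OGYR B=YYWB L=BROW
After move 5 (U): U=GRWR F=OGGG R=YYYR B=BRWB L=WBOW
After move 6 (R'): R=YRYY U=GWWB F=ORGR D=OGYG B=BROB
After move 7 (R'): R=RYYY U=GOWB F=OWGB D=ORYR B=GRGB
Query 1: L[1] = B
Query 2: L[2] = O
Query 3: L[3] = W
Query 4: F[1] = W
Query 5: B[3] = B
Query 6: D[1] = R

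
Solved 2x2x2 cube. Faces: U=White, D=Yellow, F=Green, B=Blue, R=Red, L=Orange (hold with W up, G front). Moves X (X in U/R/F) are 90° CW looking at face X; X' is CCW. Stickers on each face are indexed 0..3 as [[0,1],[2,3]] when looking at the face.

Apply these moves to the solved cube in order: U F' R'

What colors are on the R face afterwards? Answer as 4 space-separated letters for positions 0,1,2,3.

After move 1 (U): U=WWWW F=RRGG R=BBRR B=OOBB L=GGOO
After move 2 (F'): F=RGRG U=WWBR R=YBYR D=GOYY L=GWOW
After move 3 (R'): R=BRYY U=WBBO F=RWRR D=GGYG B=YOOB
Query: R face = BRYY

Answer: B R Y Y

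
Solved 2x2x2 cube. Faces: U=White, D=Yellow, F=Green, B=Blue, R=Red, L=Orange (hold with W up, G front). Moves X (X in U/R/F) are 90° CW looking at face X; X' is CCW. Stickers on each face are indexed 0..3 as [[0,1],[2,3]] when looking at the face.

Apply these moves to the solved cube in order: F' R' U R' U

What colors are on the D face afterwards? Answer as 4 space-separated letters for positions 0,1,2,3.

After move 1 (F'): F=GGGG U=WWRR R=YRYR D=OOYY L=OWOW
After move 2 (R'): R=RRYY U=WBRB F=GWGR D=OGYG B=YBOB
After move 3 (U): U=RWBB F=RRGR R=YBYY B=OWOB L=GWOW
After move 4 (R'): R=BYYY U=ROBO F=RWGB D=ORYR B=GWGB
After move 5 (U): U=BROO F=BYGB R=GWYY B=GWGB L=RWOW
Query: D face = ORYR

Answer: O R Y R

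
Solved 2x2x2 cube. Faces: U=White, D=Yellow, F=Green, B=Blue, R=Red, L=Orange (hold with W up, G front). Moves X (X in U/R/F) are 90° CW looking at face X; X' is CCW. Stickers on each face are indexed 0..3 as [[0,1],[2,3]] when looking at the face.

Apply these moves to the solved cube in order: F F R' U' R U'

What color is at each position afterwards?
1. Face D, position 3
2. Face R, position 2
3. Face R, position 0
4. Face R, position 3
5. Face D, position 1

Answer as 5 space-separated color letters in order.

After move 1 (F): F=GGGG U=WWOO R=WRWR D=RRYY L=OYOY
After move 2 (F): F=GGGG U=WWYY R=OROR D=WWYY L=OROR
After move 3 (R'): R=RROO U=WBYB F=GWGY D=WGYG B=YBWB
After move 4 (U'): U=BBWY F=ORGY R=GWOO B=RRWB L=YBOR
After move 5 (R): R=OGOW U=BRWY F=OGGG D=WWYR B=YRBB
After move 6 (U'): U=RYBW F=YBGG R=OGOW B=OGBB L=YROR
Query 1: D[3] = R
Query 2: R[2] = O
Query 3: R[0] = O
Query 4: R[3] = W
Query 5: D[1] = W

Answer: R O O W W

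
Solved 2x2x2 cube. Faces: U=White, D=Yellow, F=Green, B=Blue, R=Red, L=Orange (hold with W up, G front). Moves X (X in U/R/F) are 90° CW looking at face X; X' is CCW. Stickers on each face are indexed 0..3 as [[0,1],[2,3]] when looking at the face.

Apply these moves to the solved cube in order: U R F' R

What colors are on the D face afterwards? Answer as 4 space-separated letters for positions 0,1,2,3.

After move 1 (U): U=WWWW F=RRGG R=BBRR B=OOBB L=GGOO
After move 2 (R): R=RBRB U=WRWG F=RYGY D=YBYO B=WOWB
After move 3 (F'): F=YYRG U=WRRR R=BBYB D=GOYO L=GGOW
After move 4 (R): R=YBBB U=WYRG F=YORO D=GWYW B=RORB
Query: D face = GWYW

Answer: G W Y W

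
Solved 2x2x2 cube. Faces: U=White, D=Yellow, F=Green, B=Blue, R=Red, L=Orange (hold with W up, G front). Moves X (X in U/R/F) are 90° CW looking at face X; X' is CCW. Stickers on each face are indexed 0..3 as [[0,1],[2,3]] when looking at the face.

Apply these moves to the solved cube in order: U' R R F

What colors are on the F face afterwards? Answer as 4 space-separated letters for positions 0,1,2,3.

Answer: G O R B

Derivation:
After move 1 (U'): U=WWWW F=OOGG R=GGRR B=RRBB L=BBOO
After move 2 (R): R=RGRG U=WOWG F=OYGY D=YBYR B=WRWB
After move 3 (R): R=RRGG U=WYWY F=OBGR D=YWYW B=GROB
After move 4 (F): F=GORB U=WYOB R=WRYG D=GRYW L=BYOW
Query: F face = GORB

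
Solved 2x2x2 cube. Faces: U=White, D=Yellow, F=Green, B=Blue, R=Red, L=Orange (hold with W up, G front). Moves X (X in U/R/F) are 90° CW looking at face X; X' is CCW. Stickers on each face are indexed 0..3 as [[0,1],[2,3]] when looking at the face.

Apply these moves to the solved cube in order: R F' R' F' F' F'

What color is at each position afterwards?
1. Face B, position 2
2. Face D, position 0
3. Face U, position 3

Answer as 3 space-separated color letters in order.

After move 1 (R): R=RRRR U=WGWG F=GYGY D=YBYB B=WBWB
After move 2 (F'): F=YYGG U=WGRR R=BRYR D=OOYB L=OGOW
After move 3 (R'): R=RRBY U=WWRW F=YGGR D=OYYG B=BBOB
After move 4 (F'): F=GRYG U=WWRB R=YROY D=GWYG L=OWOR
After move 5 (F'): F=RGGY U=WWYO R=WRGY D=WRYG L=OBOR
After move 6 (F'): F=GYRG U=WWWG R=RRWY D=BRYG L=OOOY
Query 1: B[2] = O
Query 2: D[0] = B
Query 3: U[3] = G

Answer: O B G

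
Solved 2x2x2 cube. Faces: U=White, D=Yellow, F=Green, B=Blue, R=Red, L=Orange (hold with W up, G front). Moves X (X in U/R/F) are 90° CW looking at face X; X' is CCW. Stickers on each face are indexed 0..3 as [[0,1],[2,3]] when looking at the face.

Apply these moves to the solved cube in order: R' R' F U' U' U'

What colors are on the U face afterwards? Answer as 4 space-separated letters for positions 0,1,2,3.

After move 1 (R'): R=RRRR U=WBWB F=GWGW D=YGYG B=YBYB
After move 2 (R'): R=RRRR U=WYWY F=GBGB D=YWYW B=GBGB
After move 3 (F): F=GGBB U=WYOO R=WRYR D=RRYW L=OYOW
After move 4 (U'): U=YOWO F=OYBB R=GGYR B=WRGB L=GBOW
After move 5 (U'): U=OOYW F=GBBB R=OYYR B=GGGB L=WROW
After move 6 (U'): U=OWOY F=WRBB R=GBYR B=OYGB L=GGOW
Query: U face = OWOY

Answer: O W O Y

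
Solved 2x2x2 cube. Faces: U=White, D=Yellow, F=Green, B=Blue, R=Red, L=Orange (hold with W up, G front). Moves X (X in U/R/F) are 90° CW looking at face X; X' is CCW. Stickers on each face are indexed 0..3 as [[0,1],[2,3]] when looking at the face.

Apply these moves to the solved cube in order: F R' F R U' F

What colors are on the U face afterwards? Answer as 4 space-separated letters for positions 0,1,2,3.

Answer: G W G B

Derivation:
After move 1 (F): F=GGGG U=WWOO R=WRWR D=RRYY L=OYOY
After move 2 (R'): R=RRWW U=WBOB F=GWGO D=RGYG B=YBRB
After move 3 (F): F=GGOW U=WBYY R=ORBW D=WRYG L=OROG
After move 4 (R): R=BOWR U=WGYW F=GROG D=WRYY B=YBBB
After move 5 (U'): U=GWWY F=OROG R=GRWR B=BOBB L=YBOG
After move 6 (F): F=OOGR U=GWGB R=WRYR D=WGYY L=YWOR
Query: U face = GWGB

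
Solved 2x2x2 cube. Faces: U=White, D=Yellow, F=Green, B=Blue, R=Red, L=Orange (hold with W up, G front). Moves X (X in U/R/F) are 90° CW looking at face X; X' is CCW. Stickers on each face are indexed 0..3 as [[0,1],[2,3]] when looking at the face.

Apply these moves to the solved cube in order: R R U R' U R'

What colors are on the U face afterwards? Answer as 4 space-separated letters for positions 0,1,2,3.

Answer: Y W O G

Derivation:
After move 1 (R): R=RRRR U=WGWG F=GYGY D=YBYB B=WBWB
After move 2 (R): R=RRRR U=WYWY F=GBGB D=YWYW B=GBGB
After move 3 (U): U=WWYY F=RRGB R=GBRR B=OOGB L=GBOO
After move 4 (R'): R=BRGR U=WGYO F=RWGY D=YRYB B=WOWB
After move 5 (U): U=YWOG F=BRGY R=WOGR B=GBWB L=RWOO
After move 6 (R'): R=ORWG U=YWOG F=BWGG D=YRYY B=BBRB
Query: U face = YWOG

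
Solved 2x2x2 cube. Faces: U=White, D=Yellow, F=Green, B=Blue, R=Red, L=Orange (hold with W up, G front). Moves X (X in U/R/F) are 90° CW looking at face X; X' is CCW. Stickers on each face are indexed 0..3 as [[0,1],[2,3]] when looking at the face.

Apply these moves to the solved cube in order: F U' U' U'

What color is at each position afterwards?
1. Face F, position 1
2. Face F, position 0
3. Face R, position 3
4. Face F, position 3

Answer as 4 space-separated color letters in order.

After move 1 (F): F=GGGG U=WWOO R=WRWR D=RRYY L=OYOY
After move 2 (U'): U=WOWO F=OYGG R=GGWR B=WRBB L=BBOY
After move 3 (U'): U=OOWW F=BBGG R=OYWR B=GGBB L=WROY
After move 4 (U'): U=OWOW F=WRGG R=BBWR B=OYBB L=GGOY
Query 1: F[1] = R
Query 2: F[0] = W
Query 3: R[3] = R
Query 4: F[3] = G

Answer: R W R G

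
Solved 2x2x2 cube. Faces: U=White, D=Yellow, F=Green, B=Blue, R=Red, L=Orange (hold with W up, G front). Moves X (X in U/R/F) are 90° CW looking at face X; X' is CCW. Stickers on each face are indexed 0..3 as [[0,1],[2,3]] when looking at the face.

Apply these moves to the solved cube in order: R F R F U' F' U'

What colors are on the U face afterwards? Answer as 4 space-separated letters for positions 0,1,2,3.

Answer: Y Y G Y

Derivation:
After move 1 (R): R=RRRR U=WGWG F=GYGY D=YBYB B=WBWB
After move 2 (F): F=GGYY U=WGOO R=WRGR D=RRYB L=OYOB
After move 3 (R): R=GWRR U=WGOY F=GRYB D=RWYW B=OBGB
After move 4 (F): F=YGBR U=WGBY R=OWYR D=RGYW L=OROW
After move 5 (U'): U=GYWB F=ORBR R=YGYR B=OWGB L=OBOW
After move 6 (F'): F=RROB U=GYYY R=GGRR D=BWYW L=OBOW
After move 7 (U'): U=YYGY F=OBOB R=RRRR B=GGGB L=OWOW
Query: U face = YYGY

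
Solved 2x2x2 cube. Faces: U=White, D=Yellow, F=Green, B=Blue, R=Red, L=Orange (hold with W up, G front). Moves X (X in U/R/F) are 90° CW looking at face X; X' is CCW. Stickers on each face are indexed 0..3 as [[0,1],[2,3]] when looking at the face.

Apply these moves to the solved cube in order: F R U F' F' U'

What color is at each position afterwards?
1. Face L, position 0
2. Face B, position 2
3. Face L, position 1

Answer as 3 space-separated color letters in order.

Answer: O W Y

Derivation:
After move 1 (F): F=GGGG U=WWOO R=WRWR D=RRYY L=OYOY
After move 2 (R): R=WWRR U=WGOG F=GRGY D=RBYB B=OBWB
After move 3 (U): U=OWGG F=WWGY R=OBRR B=OYWB L=GROY
After move 4 (F'): F=WYWG U=OWOR R=BBRR D=RYYB L=GGOG
After move 5 (F'): F=YGWW U=OWBR R=YBRR D=GGYB L=GROO
After move 6 (U'): U=WROB F=GRWW R=YGRR B=YBWB L=OYOO
Query 1: L[0] = O
Query 2: B[2] = W
Query 3: L[1] = Y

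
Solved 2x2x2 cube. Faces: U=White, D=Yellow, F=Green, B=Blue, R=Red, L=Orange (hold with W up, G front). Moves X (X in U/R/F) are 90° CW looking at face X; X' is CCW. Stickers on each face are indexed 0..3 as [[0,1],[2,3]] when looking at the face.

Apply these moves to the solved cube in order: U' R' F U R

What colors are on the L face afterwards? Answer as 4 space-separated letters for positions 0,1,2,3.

After move 1 (U'): U=WWWW F=OOGG R=GGRR B=RRBB L=BBOO
After move 2 (R'): R=GRGR U=WBWR F=OWGW D=YOYG B=YRYB
After move 3 (F): F=GOWW U=WBOB R=WRRR D=GGYG L=BYOO
After move 4 (U): U=OWBB F=WRWW R=YRRR B=BYYB L=GOOO
After move 5 (R): R=RYRR U=ORBW F=WGWG D=GYYB B=BYWB
Query: L face = GOOO

Answer: G O O O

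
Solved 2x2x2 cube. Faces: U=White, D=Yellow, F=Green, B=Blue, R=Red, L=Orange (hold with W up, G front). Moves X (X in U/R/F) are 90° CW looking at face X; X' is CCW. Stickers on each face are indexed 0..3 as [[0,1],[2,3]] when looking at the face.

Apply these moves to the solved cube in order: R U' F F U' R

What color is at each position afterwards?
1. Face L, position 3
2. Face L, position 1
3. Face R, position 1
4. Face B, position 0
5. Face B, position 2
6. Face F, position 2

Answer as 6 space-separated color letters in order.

After move 1 (R): R=RRRR U=WGWG F=GYGY D=YBYB B=WBWB
After move 2 (U'): U=GGWW F=OOGY R=GYRR B=RRWB L=WBOO
After move 3 (F): F=GOYO U=GGOB R=WYWR D=RGYB L=WYOB
After move 4 (F): F=YGOO U=GGBY R=OYBR D=WWYB L=WROG
After move 5 (U'): U=GYGB F=WROO R=YGBR B=OYWB L=RROG
After move 6 (R): R=BYRG U=GRGO F=WWOB D=WWYO B=BYYB
Query 1: L[3] = G
Query 2: L[1] = R
Query 3: R[1] = Y
Query 4: B[0] = B
Query 5: B[2] = Y
Query 6: F[2] = O

Answer: G R Y B Y O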